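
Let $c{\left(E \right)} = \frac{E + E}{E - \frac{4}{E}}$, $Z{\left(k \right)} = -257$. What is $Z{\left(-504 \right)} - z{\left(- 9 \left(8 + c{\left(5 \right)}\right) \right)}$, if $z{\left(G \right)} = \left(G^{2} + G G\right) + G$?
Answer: $- \frac{863447}{49} \approx -17621.0$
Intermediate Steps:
$c{\left(E \right)} = \frac{2 E}{E - \frac{4}{E}}$
$z{\left(G \right)} = G + 2 G^{2}$ ($z{\left(G \right)} = \left(G^{2} + G^{2}\right) + G = 2 G^{2} + G = G + 2 G^{2}$)
$Z{\left(-504 \right)} - z{\left(- 9 \left(8 + c{\left(5 \right)}\right) \right)} = -257 - - 9 \left(8 + \frac{2 \cdot 5^{2}}{-4 + 5^{2}}\right) \left(1 + 2 \left(- 9 \left(8 + \frac{2 \cdot 5^{2}}{-4 + 5^{2}}\right)\right)\right) = -257 - - 9 \left(8 + 2 \cdot 25 \frac{1}{-4 + 25}\right) \left(1 + 2 \left(- 9 \left(8 + 2 \cdot 25 \frac{1}{-4 + 25}\right)\right)\right) = -257 - - 9 \left(8 + 2 \cdot 25 \cdot \frac{1}{21}\right) \left(1 + 2 \left(- 9 \left(8 + 2 \cdot 25 \cdot \frac{1}{21}\right)\right)\right) = -257 - - 9 \left(8 + \frac{50}{21}\right) \left(1 + 2 \left(- 9 \left(8 + \frac{50}{21}\right)\right)\right) = -257 - \left(-9\right) \frac{218}{21} \left(1 + 2 \left(\left(-9\right) \frac{218}{21}\right)\right) = -257 - - \frac{654 \left(1 + 2 \left(- \frac{654}{7}\right)\right)}{7} = -257 - - \frac{654 \left(1 - \frac{1308}{7}\right)}{7} = -257 - \left(- \frac{654}{7}\right) \left(- \frac{1301}{7}\right) = -257 - \frac{850854}{49} = - \frac{863447}{49}$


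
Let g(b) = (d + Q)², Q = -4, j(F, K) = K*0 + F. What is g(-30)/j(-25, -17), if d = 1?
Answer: -9/25 ≈ -0.36000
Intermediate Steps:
j(F, K) = F (j(F, K) = 0 + F = F)
g(b) = 9 (g(b) = (1 - 4)² = (-3)² = 9)
g(-30)/j(-25, -17) = 9/(-25) = 9*(-1/25) = -9/25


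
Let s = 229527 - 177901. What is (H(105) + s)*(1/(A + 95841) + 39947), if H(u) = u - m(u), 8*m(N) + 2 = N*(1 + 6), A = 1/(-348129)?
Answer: 550613268936314360475/266920251904 ≈ 2.0628e+9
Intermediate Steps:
A = -1/348129 ≈ -2.8725e-6
m(N) = -1/4 + 7*N/8 (m(N) = -1/4 + (N*(1 + 6))/8 = -1/4 + (N*7)/8 = -1/4 + (7*N)/8 = -1/4 + 7*N/8)
H(u) = 1/4 + u/8 (H(u) = u - (-1/4 + 7*u/8) = u + (1/4 - 7*u/8) = 1/4 + u/8)
s = 51626
(H(105) + s)*(1/(A + 95841) + 39947) = ((1/4 + (1/8)*105) + 51626)*(1/(-1/348129 + 95841) + 39947) = ((1/4 + 105/8) + 51626)*(1/(33365031488/348129) + 39947) = (107/8 + 51626)*(348129/33365031488 + 39947) = (413115/8)*(1332832913199265/33365031488) = 550613268936314360475/266920251904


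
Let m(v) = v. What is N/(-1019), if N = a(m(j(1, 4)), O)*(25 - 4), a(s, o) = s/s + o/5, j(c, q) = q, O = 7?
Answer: -252/5095 ≈ -0.049460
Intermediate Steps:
a(s, o) = 1 + o/5 (a(s, o) = 1 + o*(1/5) = 1 + o/5)
N = 252/5 (N = (1 + (1/5)*7)*(25 - 4) = (1 + 7/5)*21 = (12/5)*21 = 252/5 ≈ 50.400)
N/(-1019) = (252/5)/(-1019) = (252/5)*(-1/1019) = -252/5095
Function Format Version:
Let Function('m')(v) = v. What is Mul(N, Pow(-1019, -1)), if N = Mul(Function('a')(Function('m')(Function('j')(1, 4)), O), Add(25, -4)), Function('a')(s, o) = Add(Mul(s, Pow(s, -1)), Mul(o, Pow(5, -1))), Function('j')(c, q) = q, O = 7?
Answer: Rational(-252, 5095) ≈ -0.049460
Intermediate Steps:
Function('a')(s, o) = Add(1, Mul(Rational(1, 5), o)) (Function('a')(s, o) = Add(1, Mul(o, Rational(1, 5))) = Add(1, Mul(Rational(1, 5), o)))
N = Rational(252, 5) (N = Mul(Add(1, Mul(Rational(1, 5), 7)), Add(25, -4)) = Mul(Add(1, Rational(7, 5)), 21) = Mul(Rational(12, 5), 21) = Rational(252, 5) ≈ 50.400)
Mul(N, Pow(-1019, -1)) = Mul(Rational(252, 5), Pow(-1019, -1)) = Mul(Rational(252, 5), Rational(-1, 1019)) = Rational(-252, 5095)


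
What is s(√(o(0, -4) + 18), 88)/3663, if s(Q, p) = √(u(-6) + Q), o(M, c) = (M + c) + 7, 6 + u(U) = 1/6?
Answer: √(-210 + 36*√21)/21978 ≈ 0.00030532*I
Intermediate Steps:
u(U) = -35/6 (u(U) = -6 + 1/6 = -6 + ⅙ = -35/6)
o(M, c) = 7 + M + c
s(Q, p) = √(-35/6 + Q)
s(√(o(0, -4) + 18), 88)/3663 = (√(-210 + 36*√((7 + 0 - 4) + 18))/6)/3663 = (√(-210 + 36*√(3 + 18))/6)*(1/3663) = (√(-210 + 36*√21)/6)*(1/3663) = √(-210 + 36*√21)/21978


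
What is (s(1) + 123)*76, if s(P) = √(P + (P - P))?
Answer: 9424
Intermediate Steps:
s(P) = √P (s(P) = √(P + 0) = √P)
(s(1) + 123)*76 = (√1 + 123)*76 = (1 + 123)*76 = 124*76 = 9424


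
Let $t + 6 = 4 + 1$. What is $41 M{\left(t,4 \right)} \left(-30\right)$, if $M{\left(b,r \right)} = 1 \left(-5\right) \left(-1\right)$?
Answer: $-6150$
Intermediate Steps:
$t = -1$ ($t = -6 + \left(4 + 1\right) = -6 + 5 = -1$)
$M{\left(b,r \right)} = 5$ ($M{\left(b,r \right)} = \left(-5\right) \left(-1\right) = 5$)
$41 M{\left(t,4 \right)} \left(-30\right) = 41 \cdot 5 \left(-30\right) = 205 \left(-30\right) = -6150$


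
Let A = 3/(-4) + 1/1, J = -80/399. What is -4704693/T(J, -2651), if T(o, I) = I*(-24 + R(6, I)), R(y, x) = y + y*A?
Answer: -3136462/29161 ≈ -107.56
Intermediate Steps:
J = -80/399 (J = -80*1/399 = -80/399 ≈ -0.20050)
A = 1/4 (A = 3*(-1/4) + 1*1 = -3/4 + 1 = 1/4 ≈ 0.25000)
R(y, x) = 5*y/4 (R(y, x) = y + y*(1/4) = y + y/4 = 5*y/4)
T(o, I) = -33*I/2 (T(o, I) = I*(-24 + (5/4)*6) = I*(-24 + 15/2) = I*(-33/2) = -33*I/2)
-4704693/T(J, -2651) = -4704693/((-33/2*(-2651))) = -4704693/87483/2 = -4704693*2/87483 = -3136462/29161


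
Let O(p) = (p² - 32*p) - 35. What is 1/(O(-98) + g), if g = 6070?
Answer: 1/18775 ≈ 5.3262e-5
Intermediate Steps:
O(p) = -35 + p² - 32*p
1/(O(-98) + g) = 1/((-35 + (-98)² - 32*(-98)) + 6070) = 1/((-35 + 9604 + 3136) + 6070) = 1/(12705 + 6070) = 1/18775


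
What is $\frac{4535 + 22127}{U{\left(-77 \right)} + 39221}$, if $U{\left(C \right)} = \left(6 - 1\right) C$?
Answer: $\frac{13331}{19418} \approx 0.68653$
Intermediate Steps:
$U{\left(C \right)} = 5 C$
$\frac{4535 + 22127}{U{\left(-77 \right)} + 39221} = \frac{4535 + 22127}{5 \left(-77\right) + 39221} = \frac{26662}{-385 + 39221} = \frac{26662}{38836} = 26662 \cdot \frac{1}{38836} = \frac{13331}{19418}$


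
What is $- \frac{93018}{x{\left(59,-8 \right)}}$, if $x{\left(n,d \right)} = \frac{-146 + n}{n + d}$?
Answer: $\frac{1581306}{29} \approx 54528.0$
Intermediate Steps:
$x{\left(n,d \right)} = \frac{-146 + n}{d + n}$
$- \frac{93018}{x{\left(59,-8 \right)}} = - \frac{93018}{\frac{1}{-8 + 59} \left(-146 + 59\right)} = - \frac{93018}{\frac{1}{51} \left(-87\right)} = - \frac{93018}{- \frac{29}{17}} = \left(-93018\right) \left(- \frac{17}{29}\right) = \frac{1581306}{29}$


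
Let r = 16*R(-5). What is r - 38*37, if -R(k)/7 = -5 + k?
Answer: -286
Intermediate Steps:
R(k) = 35 - 7*k (R(k) = -7*(-5 + k) = 35 - 7*k)
r = 1120 (r = 16*(35 - 7*(-5)) = 16*(35 + 35) = 16*70 = 1120)
r - 38*37 = 1120 - 38*37 = 1120 - 1406 = -286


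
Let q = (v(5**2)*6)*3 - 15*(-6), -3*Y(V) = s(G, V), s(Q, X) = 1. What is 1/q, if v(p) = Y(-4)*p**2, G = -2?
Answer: -1/3660 ≈ -0.00027322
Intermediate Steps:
Y(V) = -1/3 (Y(V) = -1/3*1 = -1/3)
v(p) = -p**2/3
q = -3660 (q = (-(5**2)**2/3*6)*3 - 15*(-6) = (-1/3*25**2*6)*3 + 90 = (-1/3*625*6)*3 + 90 = -625/3*6*3 + 90 = -1250*3 + 90 = -3750 + 90 = -3660)
1/q = 1/(-3660) = -1/3660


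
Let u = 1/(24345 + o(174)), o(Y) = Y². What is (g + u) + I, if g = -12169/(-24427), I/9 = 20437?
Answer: 245409070215187/1334227167 ≈ 1.8393e+5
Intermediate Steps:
I = 183933 (I = 9*20437 = 183933)
u = 1/54621 (u = 1/(24345 + 174²) = 1/(24345 + 30276) = 1/54621 ≈ 1.8308e-5)
g = 12169/24427 (g = -12169*(-1/24427) = 12169/24427 ≈ 0.49818)
(g + u) + I = (12169/24427 + 1/54621) + 183933 = 664707376/1334227167 + 183933 = 245409070215187/1334227167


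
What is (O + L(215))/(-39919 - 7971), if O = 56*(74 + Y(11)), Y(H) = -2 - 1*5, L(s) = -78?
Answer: -1837/23945 ≈ -0.076717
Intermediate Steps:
Y(H) = -7 (Y(H) = -2 - 5 = -7)
O = 3752 (O = 56*(74 - 7) = 56*67 = 3752)
(O + L(215))/(-39919 - 7971) = (3752 - 78)/(-39919 - 7971) = 3674/(-47890) = 3674*(-1/47890) = -1837/23945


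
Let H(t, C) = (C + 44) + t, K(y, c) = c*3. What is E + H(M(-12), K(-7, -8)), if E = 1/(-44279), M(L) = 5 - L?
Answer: 1638322/44279 ≈ 37.000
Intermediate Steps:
K(y, c) = 3*c
H(t, C) = 44 + C + t (H(t, C) = (44 + C) + t = 44 + C + t)
E = -1/44279 ≈ -2.2584e-5
E + H(M(-12), K(-7, -8)) = -1/44279 + (44 + 3*(-8) + (5 - 1*(-12))) = -1/44279 + (44 - 24 + (5 + 12)) = -1/44279 + (44 - 24 + 17) = -1/44279 + 37 = 1638322/44279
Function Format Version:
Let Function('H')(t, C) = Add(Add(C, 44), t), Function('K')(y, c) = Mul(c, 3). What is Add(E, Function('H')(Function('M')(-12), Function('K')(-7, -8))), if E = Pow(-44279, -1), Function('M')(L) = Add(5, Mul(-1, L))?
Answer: Rational(1638322, 44279) ≈ 37.000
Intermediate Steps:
Function('K')(y, c) = Mul(3, c)
Function('H')(t, C) = Add(44, C, t) (Function('H')(t, C) = Add(Add(44, C), t) = Add(44, C, t))
E = Rational(-1, 44279) ≈ -2.2584e-5
Add(E, Function('H')(Function('M')(-12), Function('K')(-7, -8))) = Add(Rational(-1, 44279), Add(44, Mul(3, -8), Add(5, Mul(-1, -12)))) = Add(Rational(-1, 44279), Add(44, -24, Add(5, 12))) = Add(Rational(-1, 44279), Add(44, -24, 17)) = Add(Rational(-1, 44279), 37) = Rational(1638322, 44279)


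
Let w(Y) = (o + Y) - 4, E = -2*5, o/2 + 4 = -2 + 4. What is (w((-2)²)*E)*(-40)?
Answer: -1600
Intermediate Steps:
o = -4 (o = -8 + 2*(-2 + 4) = -8 + 2*2 = -8 + 4 = -4)
E = -10
w(Y) = -8 + Y (w(Y) = (-4 + Y) - 4 = -8 + Y)
(w((-2)²)*E)*(-40) = ((-8 + (-2)²)*(-10))*(-40) = ((-8 + 4)*(-10))*(-40) = -4*(-10)*(-40) = 40*(-40) = -1600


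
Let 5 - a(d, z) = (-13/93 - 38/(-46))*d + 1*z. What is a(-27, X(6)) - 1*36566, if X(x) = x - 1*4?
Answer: -26056207/713 ≈ -36545.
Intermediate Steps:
X(x) = -4 + x (X(x) = x - 4 = -4 + x)
a(d, z) = 5 - z - 1468*d/2139 (a(d, z) = 5 - ((-13/93 - 38/(-46))*d + 1*z) = 5 - ((-13*1/93 - 38*(-1/46))*d + z) = 5 - ((-13/93 + 19/23)*d + z) = 5 - (1468*d/2139 + z) = 5 - (z + 1468*d/2139) = 5 + (-z - 1468*d/2139) = 5 - z - 1468*d/2139)
a(-27, X(6)) - 1*36566 = (5 - (-4 + 6) - 1468/2139*(-27)) - 1*36566 = (5 - 1*2 + 13212/713) - 36566 = (5 - 2 + 13212/713) - 36566 = 15351/713 - 36566 = -26056207/713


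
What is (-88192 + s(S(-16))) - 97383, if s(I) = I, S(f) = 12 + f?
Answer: -185579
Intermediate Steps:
(-88192 + s(S(-16))) - 97383 = (-88192 + (12 - 16)) - 97383 = (-88192 - 4) - 97383 = -88196 - 97383 = -185579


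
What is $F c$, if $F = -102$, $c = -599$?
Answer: $61098$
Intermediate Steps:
$F c = \left(-102\right) \left(-599\right) = 61098$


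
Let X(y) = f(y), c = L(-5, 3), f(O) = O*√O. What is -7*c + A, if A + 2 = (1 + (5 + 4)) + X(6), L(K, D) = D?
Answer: -13 + 6*√6 ≈ 1.6969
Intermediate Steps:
f(O) = O^(3/2)
c = 3
X(y) = y^(3/2)
A = 8 + 6*√6 (A = -2 + ((1 + (5 + 4)) + 6^(3/2)) = -2 + ((1 + 9) + 6*√6) = -2 + (10 + 6*√6) = 8 + 6*√6 ≈ 22.697)
-7*c + A = -7*3 + (8 + 6*√6) = -21 + (8 + 6*√6) = -13 + 6*√6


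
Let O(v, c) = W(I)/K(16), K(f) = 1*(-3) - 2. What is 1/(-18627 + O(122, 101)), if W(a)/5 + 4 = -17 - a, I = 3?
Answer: -1/18603 ≈ -5.3755e-5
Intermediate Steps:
K(f) = -5 (K(f) = -3 - 2 = -5)
W(a) = -105 - 5*a (W(a) = -20 + 5*(-17 - a) = -20 + (-85 - 5*a) = -105 - 5*a)
O(v, c) = 24 (O(v, c) = (-105 - 5*3)/(-5) = (-105 - 15)*(-⅕) = -120*(-⅕) = 24)
1/(-18627 + O(122, 101)) = 1/(-18627 + 24) = 1/(-18603) = -1/18603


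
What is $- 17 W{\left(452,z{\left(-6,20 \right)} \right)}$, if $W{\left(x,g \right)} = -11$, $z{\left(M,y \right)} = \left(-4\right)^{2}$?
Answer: $187$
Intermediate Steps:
$z{\left(M,y \right)} = 16$
$- 17 W{\left(452,z{\left(-6,20 \right)} \right)} = \left(-17\right) \left(-11\right) = 187$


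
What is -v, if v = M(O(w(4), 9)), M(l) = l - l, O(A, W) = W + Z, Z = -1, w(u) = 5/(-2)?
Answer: 0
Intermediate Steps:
w(u) = -5/2 (w(u) = -½*5 = -5/2)
O(A, W) = -1 + W (O(A, W) = W - 1 = -1 + W)
M(l) = 0
v = 0
-v = -1*0 = 0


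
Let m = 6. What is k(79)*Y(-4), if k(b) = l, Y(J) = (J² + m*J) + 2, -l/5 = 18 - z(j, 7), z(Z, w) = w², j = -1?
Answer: -930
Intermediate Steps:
l = 155 (l = -5*(18 - 1*7²) = -5*(18 - 1*49) = -5*(18 - 49) = -5*(-31) = 155)
Y(J) = 2 + J² + 6*J (Y(J) = (J² + 6*J) + 2 = 2 + J² + 6*J)
k(b) = 155
k(79)*Y(-4) = 155*(2 + (-4)² + 6*(-4)) = 155*(2 + 16 - 24) = 155*(-6) = -930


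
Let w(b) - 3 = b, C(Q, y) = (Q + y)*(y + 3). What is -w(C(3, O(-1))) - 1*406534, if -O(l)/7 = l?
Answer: -406637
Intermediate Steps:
O(l) = -7*l
C(Q, y) = (3 + y)*(Q + y) (C(Q, y) = (Q + y)*(3 + y) = (3 + y)*(Q + y))
w(b) = 3 + b
-w(C(3, O(-1))) - 1*406534 = -(3 + ((-7*(-1))² + 3*3 + 3*(-7*(-1)) + 3*(-7*(-1)))) - 1*406534 = -(3 + (7² + 9 + 3*7 + 3*7)) - 406534 = -(3 + (49 + 9 + 21 + 21)) - 406534 = -(3 + 100) - 406534 = -1*103 - 406534 = -103 - 406534 = -406637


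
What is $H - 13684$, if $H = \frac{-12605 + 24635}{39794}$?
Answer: $- \frac{272264533}{19897} \approx -13684.0$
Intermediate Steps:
$H = \frac{6015}{19897}$ ($H = 12030 \cdot \frac{1}{39794} = \frac{6015}{19897} \approx 0.30231$)
$H - 13684 = \frac{6015}{19897} - 13684 = - \frac{272264533}{19897}$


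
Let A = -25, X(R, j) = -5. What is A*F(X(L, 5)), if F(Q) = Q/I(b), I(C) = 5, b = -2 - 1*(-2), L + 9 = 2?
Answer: 25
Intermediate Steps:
L = -7 (L = -9 + 2 = -7)
b = 0 (b = -2 + 2 = 0)
F(Q) = Q/5
A*F(X(L, 5)) = -5*(-5) = -25*(-1) = 25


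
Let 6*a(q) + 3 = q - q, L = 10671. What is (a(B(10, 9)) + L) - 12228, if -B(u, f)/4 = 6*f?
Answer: -3115/2 ≈ -1557.5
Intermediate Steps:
B(u, f) = -24*f
a(q) = -½ (a(q) = -½ + (q - q)/6 = -½ + (⅙)*0 = -½ + 0 = -½)
(a(B(10, 9)) + L) - 12228 = (-½ + 10671) - 12228 = 21341/2 - 12228 = -3115/2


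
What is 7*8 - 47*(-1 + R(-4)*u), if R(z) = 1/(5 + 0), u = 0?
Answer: 103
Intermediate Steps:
R(z) = ⅕ (R(z) = 1/5 = ⅕)
7*8 - 47*(-1 + R(-4)*u) = 7*8 - 47*(-1 + (⅕)*0) = 56 - 47*(-1 + 0) = 56 - 47*(-1) = 56 + 47 = 103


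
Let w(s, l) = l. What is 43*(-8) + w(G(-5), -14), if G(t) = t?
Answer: -358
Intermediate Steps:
43*(-8) + w(G(-5), -14) = 43*(-8) - 14 = -344 - 14 = -358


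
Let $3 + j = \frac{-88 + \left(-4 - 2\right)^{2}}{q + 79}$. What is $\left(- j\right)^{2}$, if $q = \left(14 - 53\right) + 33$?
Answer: $\frac{73441}{5329} \approx 13.781$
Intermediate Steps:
$q = -6$ ($q = -39 + 33 = -6$)
$j = - \frac{271}{73}$ ($j = -3 + \frac{-88 + \left(-4 - 2\right)^{2}}{-6 + 79} = -3 + \frac{-88 + \left(-6\right)^{2}}{73} = -3 + \left(-88 + 36\right) \frac{1}{73} = -3 - \frac{52}{73} = - \frac{271}{73} \approx -3.7123$)
$\left(- j\right)^{2} = \left(\left(-1\right) \left(- \frac{271}{73}\right)\right)^{2} = \left(\frac{271}{73}\right)^{2} = \frac{73441}{5329}$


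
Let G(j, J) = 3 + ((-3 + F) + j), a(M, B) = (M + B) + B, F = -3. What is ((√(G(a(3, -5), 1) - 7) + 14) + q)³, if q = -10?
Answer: (4 + I*√17)³ ≈ -140.0 + 127.82*I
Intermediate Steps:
a(M, B) = M + 2*B (a(M, B) = (B + M) + B = M + 2*B)
G(j, J) = -3 + j (G(j, J) = 3 + ((-3 - 3) + j) = 3 + (-6 + j) = -3 + j)
((√(G(a(3, -5), 1) - 7) + 14) + q)³ = ((√((-3 + (3 + 2*(-5))) - 7) + 14) - 10)³ = ((√((-3 + (3 - 10)) - 7) + 14) - 10)³ = ((√((-3 - 7) - 7) + 14) - 10)³ = ((√(-10 - 7) + 14) - 10)³ = ((√(-17) + 14) - 10)³ = ((I*√17 + 14) - 10)³ = ((14 + I*√17) - 10)³ = (4 + I*√17)³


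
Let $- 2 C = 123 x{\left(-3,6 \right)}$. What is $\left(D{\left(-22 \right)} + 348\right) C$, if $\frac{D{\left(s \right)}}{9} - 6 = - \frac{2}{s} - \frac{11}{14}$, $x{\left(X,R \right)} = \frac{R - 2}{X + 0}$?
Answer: $\frac{2498745}{77} \approx 32451.0$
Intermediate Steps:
$x{\left(X,R \right)} = \frac{-2 + R}{X}$
$C = 82$ ($C = - \frac{123 \frac{-2 + 6}{-3}}{2} = - \frac{123 \left(\left(- \frac{1}{3}\right) 4\right)}{2} = - \frac{123 \left(- \frac{4}{3}\right)}{2} = \left(- \frac{1}{2}\right) \left(-164\right) = 82$)
$D{\left(s \right)} = \frac{657}{14} - \frac{18}{s}$ ($D{\left(s \right)} = 54 + 9 \left(- \frac{2}{s} - \frac{11}{14}\right) = 54 + 9 \left(- \frac{11}{14} - \frac{2}{s}\right) = 54 - \left(\frac{99}{14} + \frac{18}{s}\right) = \frac{657}{14} - \frac{18}{s}$)
$\left(D{\left(-22 \right)} + 348\right) C = \left(\left(\frac{657}{14} - \frac{18}{-22}\right) + 348\right) 82 = \left(\left(\frac{657}{14} - - \frac{9}{11}\right) + 348\right) 82 = \left(\left(\frac{657}{14} + \frac{9}{11}\right) + 348\right) 82 = \left(\frac{7353}{154} + 348\right) 82 = \frac{60945}{154} \cdot 82 = \frac{2498745}{77}$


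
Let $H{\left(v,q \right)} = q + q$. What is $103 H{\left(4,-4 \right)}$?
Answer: $-824$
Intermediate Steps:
$H{\left(v,q \right)} = 2 q$
$103 H{\left(4,-4 \right)} = 103 \cdot 2 \left(-4\right) = 103 \left(-8\right) = -824$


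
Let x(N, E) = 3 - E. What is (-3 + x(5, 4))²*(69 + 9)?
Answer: 1248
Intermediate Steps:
(-3 + x(5, 4))²*(69 + 9) = (-3 + (3 - 1*4))²*(69 + 9) = (-3 + (3 - 4))²*78 = (-3 - 1)²*78 = (-4)²*78 = 16*78 = 1248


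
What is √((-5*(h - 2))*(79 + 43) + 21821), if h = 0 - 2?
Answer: √24261 ≈ 155.76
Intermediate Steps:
h = -2
√((-5*(h - 2))*(79 + 43) + 21821) = √((-5*(-2 - 2))*(79 + 43) + 21821) = √(-5*(-4)*122 + 21821) = √(20*122 + 21821) = √(2440 + 21821) = √24261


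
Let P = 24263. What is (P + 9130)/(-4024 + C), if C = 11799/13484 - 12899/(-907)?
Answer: -408395989284/49028839903 ≈ -8.3297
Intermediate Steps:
C = 184631809/12229988 (C = 11799*(1/13484) - 12899*(-1/907) = 11799/13484 + 12899/907 = 184631809/12229988 ≈ 15.097)
(P + 9130)/(-4024 + C) = (24263 + 9130)/(-4024 + 184631809/12229988) = 33393/(-49028839903/12229988) = 33393*(-12229988/49028839903) = -408395989284/49028839903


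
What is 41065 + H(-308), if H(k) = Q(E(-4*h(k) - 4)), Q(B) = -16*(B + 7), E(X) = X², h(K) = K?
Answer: -24086791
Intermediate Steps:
Q(B) = -112 - 16*B (Q(B) = -16*(7 + B) = -112 - 16*B)
H(k) = -112 - 16*(-4 - 4*k)² (H(k) = -112 - 16*(-4*k - 4)² = -112 - 16*(-4 - 4*k)²)
41065 + H(-308) = 41065 + (-112 - 256*(1 - 308)²) = 41065 + (-112 - 256*(-307)²) = 41065 + (-112 - 256*94249) = 41065 + (-112 - 24127744) = 41065 - 24127856 = -24086791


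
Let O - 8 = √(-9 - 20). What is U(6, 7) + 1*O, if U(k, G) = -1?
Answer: 7 + I*√29 ≈ 7.0 + 5.3852*I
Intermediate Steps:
O = 8 + I*√29 (O = 8 + √(-9 - 20) = 8 + √(-29) = 8 + I*√29 ≈ 8.0 + 5.3852*I)
U(6, 7) + 1*O = -1 + 1*(8 + I*√29) = -1 + (8 + I*√29) = 7 + I*√29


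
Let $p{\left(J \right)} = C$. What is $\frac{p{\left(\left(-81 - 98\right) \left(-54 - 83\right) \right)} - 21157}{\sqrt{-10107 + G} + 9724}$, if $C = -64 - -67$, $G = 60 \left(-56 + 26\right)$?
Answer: $- \frac{205701496}{94568083} + \frac{1332702 i \sqrt{3}}{94568083} \approx -2.1752 + 0.024409 i$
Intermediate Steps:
$G = -1800$ ($G = 60 \left(-30\right) = -1800$)
$C = 3$ ($C = -64 + 67 = 3$)
$p{\left(J \right)} = 3$
$\frac{p{\left(\left(-81 - 98\right) \left(-54 - 83\right) \right)} - 21157}{\sqrt{-10107 + G} + 9724} = \frac{3 - 21157}{\sqrt{-10107 - 1800} + 9724} = - \frac{21154}{\sqrt{-11907} + 9724} = - \frac{21154}{63 i \sqrt{3} + 9724} = - \frac{21154}{9724 + 63 i \sqrt{3}}$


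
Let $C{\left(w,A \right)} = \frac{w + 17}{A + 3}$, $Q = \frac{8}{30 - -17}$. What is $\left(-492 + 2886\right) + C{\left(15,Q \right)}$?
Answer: $\frac{358210}{149} \approx 2404.1$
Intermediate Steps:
$Q = \frac{8}{47}$ ($Q = \frac{8}{30 + 17} = \frac{8}{47} \approx 0.17021$)
$C{\left(w,A \right)} = \frac{17 + w}{3 + A}$
$\left(-492 + 2886\right) + C{\left(15,Q \right)} = \left(-492 + 2886\right) + \frac{17 + 15}{3 + \frac{8}{47}} = 2394 + \frac{1}{\frac{149}{47}} \cdot 32 = 2394 + \frac{47}{149} \cdot 32 = 2394 + \frac{1504}{149} = \frac{358210}{149}$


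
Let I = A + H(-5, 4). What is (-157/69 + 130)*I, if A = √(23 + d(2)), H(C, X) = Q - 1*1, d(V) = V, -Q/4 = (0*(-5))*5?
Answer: 35252/69 ≈ 510.90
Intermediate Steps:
Q = 0 (Q = -4*0*(-5)*5 = -0*5 = -4*0 = 0)
H(C, X) = -1 (H(C, X) = 0 - 1*1 = 0 - 1 = -1)
A = 5 (A = √(23 + 2) = √25 = 5)
I = 4 (I = 5 - 1 = 4)
(-157/69 + 130)*I = (-157/69 + 130)*4 = (8813/69)*4 = 35252/69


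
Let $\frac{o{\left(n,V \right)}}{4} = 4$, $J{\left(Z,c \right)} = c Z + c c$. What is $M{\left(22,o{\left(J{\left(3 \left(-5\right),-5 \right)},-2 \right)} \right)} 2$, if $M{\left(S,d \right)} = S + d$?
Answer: $76$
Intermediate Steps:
$J{\left(Z,c \right)} = c^{2} + Z c$ ($J{\left(Z,c \right)} = Z c + c^{2} = c^{2} + Z c$)
$o{\left(n,V \right)} = 16$ ($o{\left(n,V \right)} = 4 \cdot 4 = 16$)
$M{\left(22,o{\left(J{\left(3 \left(-5\right),-5 \right)},-2 \right)} \right)} 2 = \left(22 + 16\right) 2 = 38 \cdot 2 = 76$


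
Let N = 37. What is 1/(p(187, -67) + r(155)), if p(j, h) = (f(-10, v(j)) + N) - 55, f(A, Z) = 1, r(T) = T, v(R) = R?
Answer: 1/138 ≈ 0.0072464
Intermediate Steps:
p(j, h) = -17 (p(j, h) = (1 + 37) - 55 = 38 - 55 = -17)
1/(p(187, -67) + r(155)) = 1/(-17 + 155) = 1/138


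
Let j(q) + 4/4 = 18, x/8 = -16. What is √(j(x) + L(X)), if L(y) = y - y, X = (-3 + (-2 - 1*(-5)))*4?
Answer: √17 ≈ 4.1231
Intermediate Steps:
x = -128 (x = 8*(-16) = -128)
X = 0 (X = (-3 + (-2 + 5))*4 = (-3 + 3)*4 = 0*4 = 0)
j(q) = 17 (j(q) = -1 + 18 = 17)
L(y) = 0
√(j(x) + L(X)) = √(17 + 0) = √17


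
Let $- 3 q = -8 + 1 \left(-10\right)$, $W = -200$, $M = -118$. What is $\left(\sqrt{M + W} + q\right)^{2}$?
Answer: $\left(6 + i \sqrt{318}\right)^{2} \approx -282.0 + 213.99 i$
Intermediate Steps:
$q = 6$ ($q = - \frac{-8 + 1 \left(-10\right)}{3} = - \frac{-8 - 10}{3} = \left(- \frac{1}{3}\right) \left(-18\right) = 6$)
$\left(\sqrt{M + W} + q\right)^{2} = \left(\sqrt{-118 - 200} + 6\right)^{2} = \left(\sqrt{-318} + 6\right)^{2} = \left(i \sqrt{318} + 6\right)^{2} = \left(6 + i \sqrt{318}\right)^{2}$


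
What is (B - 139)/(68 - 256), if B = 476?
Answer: -337/188 ≈ -1.7926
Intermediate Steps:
(B - 139)/(68 - 256) = (476 - 139)/(68 - 256) = 337/(-188) = 337*(-1/188) = -337/188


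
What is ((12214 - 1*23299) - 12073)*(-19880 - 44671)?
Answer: 1494872058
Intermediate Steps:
((12214 - 1*23299) - 12073)*(-19880 - 44671) = ((12214 - 23299) - 12073)*(-64551) = (-11085 - 12073)*(-64551) = -23158*(-64551) = 1494872058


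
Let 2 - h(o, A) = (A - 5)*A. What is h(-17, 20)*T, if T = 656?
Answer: -195488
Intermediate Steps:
h(o, A) = 2 - A*(-5 + A) (h(o, A) = 2 - (A - 5)*A = 2 - (-5 + A)*A = 2 - A*(-5 + A))
h(-17, 20)*T = (2 - 1*20² + 5*20)*656 = (2 - 1*400 + 100)*656 = (2 - 400 + 100)*656 = -298*656 = -195488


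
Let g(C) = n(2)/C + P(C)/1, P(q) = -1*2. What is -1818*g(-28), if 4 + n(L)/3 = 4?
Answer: 3636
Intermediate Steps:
n(L) = 0 (n(L) = -12 + 3*4 = -12 + 12 = 0)
P(q) = -2
g(C) = -2 (g(C) = 0/C - 2/1 = 0 - 2*1 = 0 - 2 = -2)
-1818*g(-28) = -1818*(-2) = 3636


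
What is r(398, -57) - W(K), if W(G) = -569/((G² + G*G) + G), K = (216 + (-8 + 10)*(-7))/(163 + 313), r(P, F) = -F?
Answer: 8690879/11110 ≈ 782.26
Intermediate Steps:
K = 101/238 (K = (216 + 2*(-7))/476 = (216 - 14)*(1/476) = 202*(1/476) = 101/238 ≈ 0.42437)
W(G) = -569/(G + 2*G²) (W(G) = -569/((G² + G²) + G) = -569/(2*G² + G) = -569/(G + 2*G²))
r(398, -57) - W(K) = -1*(-57) - (-569)/(101/238*(1 + 2*(101/238))) = 57 - (-569)*238/(101*(1 + 101/119)) = 57 - (-569)*238/(101*220/119) = 57 - (-569)*238*119/(101*220) = 57 - 1*(-8057609/11110) = 57 + 8057609/11110 = 8690879/11110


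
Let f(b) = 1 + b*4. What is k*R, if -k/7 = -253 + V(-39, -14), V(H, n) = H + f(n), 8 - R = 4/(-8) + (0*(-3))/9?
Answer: 41293/2 ≈ 20647.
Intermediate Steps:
f(b) = 1 + 4*b
R = 17/2 (R = 8 - (4/(-8) + (0*(-3))/9) = 8 - (4*(-1/8) + 0*(1/9)) = 8 - (-1/2 + 0) = 8 - 1*(-1/2) = 8 + 1/2 = 17/2 ≈ 8.5000)
V(H, n) = 1 + H + 4*n (V(H, n) = H + (1 + 4*n) = 1 + H + 4*n)
k = 2429 (k = -7*(-253 + (1 - 39 + 4*(-14))) = -7*(-253 + (1 - 39 - 56)) = -7*(-253 - 94) = -7*(-347) = 2429)
k*R = 2429*(17/2) = 41293/2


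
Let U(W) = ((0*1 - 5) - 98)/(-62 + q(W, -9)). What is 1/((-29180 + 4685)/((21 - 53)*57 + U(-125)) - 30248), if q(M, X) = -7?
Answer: -125753/3802086589 ≈ -3.3075e-5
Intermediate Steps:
U(W) = 103/69 (U(W) = ((0*1 - 5) - 98)/(-62 - 7) = ((0 - 5) - 98)/(-69) = (-5 - 98)*(-1/69) = -103*(-1/69) = 103/69)
1/((-29180 + 4685)/((21 - 53)*57 + U(-125)) - 30248) = 1/((-29180 + 4685)/((21 - 53)*57 + 103/69) - 30248) = 1/(-24495/(-32*57 + 103/69) - 30248) = 1/(-24495/(-1824 + 103/69) - 30248) = 1/(-24495/(-125753/69) - 30248) = 1/(-24495*(-69/125753) - 30248) = 1/(1690155/125753 - 30248) = 1/(-3802086589/125753) = -125753/3802086589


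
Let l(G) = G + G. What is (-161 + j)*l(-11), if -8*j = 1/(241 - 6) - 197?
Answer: 1410123/470 ≈ 3000.3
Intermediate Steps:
l(G) = 2*G
j = 23147/940 (j = -(1/(241 - 6) - 197)/8 = -(1/235 - 197)/8 = -⅛*(-46294/235) = 23147/940 ≈ 24.624)
(-161 + j)*l(-11) = (-161 + 23147/940)*(2*(-11)) = -128193/940*(-22) = 1410123/470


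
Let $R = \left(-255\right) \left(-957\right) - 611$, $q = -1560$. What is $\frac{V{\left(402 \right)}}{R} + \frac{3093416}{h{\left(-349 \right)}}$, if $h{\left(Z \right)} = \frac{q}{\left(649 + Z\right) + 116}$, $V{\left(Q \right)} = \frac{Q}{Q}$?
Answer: $- \frac{3012046785521}{3651360} \approx -8.2491 \cdot 10^{5}$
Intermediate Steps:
$V{\left(Q \right)} = 1$
$R = 243424$ ($R = 244035 - 611 = 243424$)
$h{\left(Z \right)} = - \frac{1560}{765 + Z}$ ($h{\left(Z \right)} = - \frac{1560}{\left(649 + Z\right) + 116} = - \frac{1560}{765 + Z}$)
$\frac{V{\left(402 \right)}}{R} + \frac{3093416}{h{\left(-349 \right)}} = 1 \cdot \frac{1}{243424} + \frac{3093416}{\left(-1560\right) \frac{1}{765 - 349}} = 1 \cdot \frac{1}{243424} + \frac{3093416}{\left(-1560\right) \frac{1}{416}} = \frac{1}{243424} + \frac{3093416}{\left(-1560\right) \frac{1}{416}} = \frac{1}{243424} + \frac{3093416}{- \frac{15}{4}} = \frac{1}{243424} + 3093416 \left(- \frac{4}{15}\right) = \frac{1}{243424} - \frac{12373664}{15} = - \frac{3012046785521}{3651360}$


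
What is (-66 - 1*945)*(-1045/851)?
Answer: 1056495/851 ≈ 1241.5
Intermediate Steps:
(-66 - 1*945)*(-1045/851) = (-66 - 945)*(-1045*1/851) = -1011*(-1045/851) = 1056495/851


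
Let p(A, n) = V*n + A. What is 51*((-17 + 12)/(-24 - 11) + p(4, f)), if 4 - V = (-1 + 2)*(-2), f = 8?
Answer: 18615/7 ≈ 2659.3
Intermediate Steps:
V = 6 (V = 4 - (-1 + 2)*(-2) = 4 - (-2) = 4 - 1*(-2) = 4 + 2 = 6)
p(A, n) = A + 6*n (p(A, n) = 6*n + A = A + 6*n)
51*((-17 + 12)/(-24 - 11) + p(4, f)) = 51*((-17 + 12)/(-24 - 11) + (4 + 6*8)) = 51*(-5/(-35) + (4 + 48)) = 51*(-5*(-1/35) + 52) = 51*(1/7 + 52) = 51*(365/7) = 18615/7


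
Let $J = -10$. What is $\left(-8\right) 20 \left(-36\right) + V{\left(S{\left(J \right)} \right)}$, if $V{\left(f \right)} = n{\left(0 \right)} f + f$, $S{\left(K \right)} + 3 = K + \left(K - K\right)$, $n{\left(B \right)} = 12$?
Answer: $5591$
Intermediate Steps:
$S{\left(K \right)} = -3 + K$ ($S{\left(K \right)} = -3 + \left(K + \left(K - K\right)\right) = -3 + \left(K + 0\right) = -3 + K$)
$V{\left(f \right)} = 13 f$ ($V{\left(f \right)} = 12 f + f = 13 f$)
$\left(-8\right) 20 \left(-36\right) + V{\left(S{\left(J \right)} \right)} = \left(-8\right) 20 \left(-36\right) + 13 \left(-3 - 10\right) = \left(-160\right) \left(-36\right) + 13 \left(-13\right) = 5760 - 169 = 5591$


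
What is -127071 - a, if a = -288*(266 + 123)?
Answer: -15039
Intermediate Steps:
a = -112032 (a = -288*389 = -112032)
-127071 - a = -127071 - 1*(-112032) = -127071 + 112032 = -15039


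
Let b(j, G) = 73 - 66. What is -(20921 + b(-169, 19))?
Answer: -20928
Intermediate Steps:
b(j, G) = 7
-(20921 + b(-169, 19)) = -(20921 + 7) = -1*20928 = -20928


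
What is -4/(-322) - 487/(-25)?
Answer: 78457/4025 ≈ 19.492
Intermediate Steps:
-4/(-322) - 487/(-25) = -4*(-1/322) - 487*(-1/25) = 2/161 + 487/25 = 78457/4025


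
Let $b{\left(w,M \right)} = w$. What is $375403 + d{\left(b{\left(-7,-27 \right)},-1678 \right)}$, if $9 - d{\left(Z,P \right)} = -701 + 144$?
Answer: $375969$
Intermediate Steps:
$d{\left(Z,P \right)} = 566$ ($d{\left(Z,P \right)} = 9 - \left(-701 + 144\right) = 9 - -557 = 9 + 557 = 566$)
$375403 + d{\left(b{\left(-7,-27 \right)},-1678 \right)} = 375403 + 566 = 375969$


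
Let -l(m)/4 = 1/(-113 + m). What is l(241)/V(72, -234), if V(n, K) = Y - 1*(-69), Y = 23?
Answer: -1/2944 ≈ -0.00033967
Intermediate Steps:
V(n, K) = 92 (V(n, K) = 23 - 1*(-69) = 23 + 69 = 92)
l(m) = -4/(-113 + m)
l(241)/V(72, -234) = -4/(-113 + 241)/92 = -4/128*(1/92) = -4*1/128*(1/92) = -1/32*1/92 = -1/2944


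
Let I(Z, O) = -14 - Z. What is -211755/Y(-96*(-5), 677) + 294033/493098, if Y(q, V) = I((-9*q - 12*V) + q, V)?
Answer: -1681704544/98208685 ≈ -17.124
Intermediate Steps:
Y(q, V) = -14 + 8*q + 12*V (Y(q, V) = -14 - ((-9*q - 12*V) + q) = -14 - ((-12*V - 9*q) + q) = -14 - (-12*V - 8*q) = -14 + (8*q + 12*V) = -14 + 8*q + 12*V)
-211755/Y(-96*(-5), 677) + 294033/493098 = -211755/(-14 + 8*(-96*(-5)) + 12*677) + 294033/493098 = -211755/(-14 + 8*480 + 8124) + 294033*(1/493098) = -211755/(-14 + 3840 + 8124) + 98011/164366 = -211755/11950 + 98011/164366 = -211755*1/11950 + 98011/164366 = -42351/2390 + 98011/164366 = -1681704544/98208685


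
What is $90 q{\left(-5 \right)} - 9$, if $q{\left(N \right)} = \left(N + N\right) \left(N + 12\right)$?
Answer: $-6309$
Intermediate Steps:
$q{\left(N \right)} = 2 N \left(12 + N\right)$
$90 q{\left(-5 \right)} - 9 = 90 \cdot 2 \left(-5\right) \left(12 - 5\right) - 9 = 90 \cdot 2 \left(-5\right) 7 - 9 = 90 \left(-70\right) - 9 = -6300 - 9 = -6309$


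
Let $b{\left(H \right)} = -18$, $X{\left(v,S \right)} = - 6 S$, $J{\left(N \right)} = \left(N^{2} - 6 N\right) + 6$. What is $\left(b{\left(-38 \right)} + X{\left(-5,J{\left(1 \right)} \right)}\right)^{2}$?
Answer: $576$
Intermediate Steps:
$J{\left(N \right)} = 6 + N^{2} - 6 N$
$\left(b{\left(-38 \right)} + X{\left(-5,J{\left(1 \right)} \right)}\right)^{2} = \left(-18 - 6 \left(6 + 1^{2} - 6\right)\right)^{2} = \left(-18 - 6 \left(6 + 1 - 6\right)\right)^{2} = \left(-18 - 6\right)^{2} = \left(-24\right)^{2} = 576$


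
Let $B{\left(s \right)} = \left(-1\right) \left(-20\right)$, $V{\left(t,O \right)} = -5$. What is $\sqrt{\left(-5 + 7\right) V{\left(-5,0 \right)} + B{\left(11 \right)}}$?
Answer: $\sqrt{10} \approx 3.1623$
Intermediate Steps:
$B{\left(s \right)} = 20$
$\sqrt{\left(-5 + 7\right) V{\left(-5,0 \right)} + B{\left(11 \right)}} = \sqrt{\left(-5 + 7\right) \left(-5\right) + 20} = \sqrt{2 \left(-5\right) + 20} = \sqrt{-10 + 20} = \sqrt{10}$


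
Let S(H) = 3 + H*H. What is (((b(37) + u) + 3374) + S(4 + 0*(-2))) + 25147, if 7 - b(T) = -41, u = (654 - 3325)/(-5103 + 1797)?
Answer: 94514599/3306 ≈ 28589.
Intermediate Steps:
u = 2671/3306 (u = -2671/(-3306) = -2671*(-1/3306) = 2671/3306 ≈ 0.80793)
b(T) = 48 (b(T) = 7 - 1*(-41) = 7 + 41 = 48)
S(H) = 3 + H²
(((b(37) + u) + 3374) + S(4 + 0*(-2))) + 25147 = (((48 + 2671/3306) + 3374) + (3 + (4 + 0*(-2))²)) + 25147 = ((161359/3306 + 3374) + (3 + (4 + 0)²)) + 25147 = (11315803/3306 + (3 + 4²)) + 25147 = (11315803/3306 + (3 + 16)) + 25147 = (11315803/3306 + 19) + 25147 = 11378617/3306 + 25147 = 94514599/3306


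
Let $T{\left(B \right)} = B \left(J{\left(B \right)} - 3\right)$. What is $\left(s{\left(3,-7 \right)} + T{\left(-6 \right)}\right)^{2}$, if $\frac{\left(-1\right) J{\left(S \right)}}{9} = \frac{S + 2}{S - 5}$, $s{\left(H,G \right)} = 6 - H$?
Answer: $\frac{199809}{121} \approx 1651.3$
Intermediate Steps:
$J{\left(S \right)} = - \frac{9 \left(2 + S\right)}{-5 + S}$ ($J{\left(S \right)} = - 9 \frac{S + 2}{S - 5} = - 9 \frac{2 + S}{-5 + S} = - \frac{9 \left(2 + S\right)}{-5 + S}$)
$T{\left(B \right)} = B \left(-3 + \frac{9 \left(-2 - B\right)}{-5 + B}\right)$ ($T{\left(B \right)} = B \left(\frac{9 \left(-2 - B\right)}{-5 + B} - 3\right) = B \left(-3 + \frac{9 \left(-2 - B\right)}{-5 + B}\right)$)
$\left(s{\left(3,-7 \right)} + T{\left(-6 \right)}\right)^{2} = \left(\left(6 - 3\right) - - \frac{18 \left(1 + 4 \left(-6\right)\right)}{-5 - 6}\right)^{2} = \left(\left(6 - 3\right) - - \frac{18 \left(1 - 24\right)}{-11}\right)^{2} = \left(3 - \left(-18\right) \left(- \frac{1}{11}\right) \left(-23\right)\right)^{2} = \left(3 + \frac{414}{11}\right)^{2} = \left(\frac{447}{11}\right)^{2} = \frac{199809}{121}$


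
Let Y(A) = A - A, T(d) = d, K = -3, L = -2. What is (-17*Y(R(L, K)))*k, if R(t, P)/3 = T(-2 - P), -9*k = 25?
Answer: 0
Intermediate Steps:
k = -25/9 (k = -⅑*25 = -25/9 ≈ -2.7778)
R(t, P) = -6 - 3*P (R(t, P) = 3*(-2 - P) = -6 - 3*P)
Y(A) = 0
(-17*Y(R(L, K)))*k = -17*0*(-25/9) = 0*(-25/9) = 0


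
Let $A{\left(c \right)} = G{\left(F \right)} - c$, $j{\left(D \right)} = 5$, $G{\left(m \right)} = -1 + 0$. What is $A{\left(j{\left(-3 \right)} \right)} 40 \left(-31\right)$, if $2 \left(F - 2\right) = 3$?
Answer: $7440$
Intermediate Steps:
$F = \frac{7}{2}$ ($F = 2 + \frac{1}{2} \cdot 3 = 2 + \frac{3}{2} = \frac{7}{2} \approx 3.5$)
$G{\left(m \right)} = -1$
$A{\left(c \right)} = -1 - c$
$A{\left(j{\left(-3 \right)} \right)} 40 \left(-31\right) = \left(-1 - 5\right) 40 \left(-31\right) = \left(-6\right) 40 \left(-31\right) = \left(-240\right) \left(-31\right) = 7440$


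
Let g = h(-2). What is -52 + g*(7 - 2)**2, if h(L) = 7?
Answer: 123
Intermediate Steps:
g = 7
-52 + g*(7 - 2)**2 = -52 + 7*(7 - 2)**2 = -52 + 7*5**2 = -52 + 7*25 = -52 + 175 = 123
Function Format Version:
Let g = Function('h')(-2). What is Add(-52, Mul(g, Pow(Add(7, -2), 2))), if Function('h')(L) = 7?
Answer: 123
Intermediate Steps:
g = 7
Add(-52, Mul(g, Pow(Add(7, -2), 2))) = Add(-52, Mul(7, Pow(Add(7, -2), 2))) = Add(-52, Mul(7, Pow(5, 2))) = Add(-52, Mul(7, 25)) = Add(-52, 175) = 123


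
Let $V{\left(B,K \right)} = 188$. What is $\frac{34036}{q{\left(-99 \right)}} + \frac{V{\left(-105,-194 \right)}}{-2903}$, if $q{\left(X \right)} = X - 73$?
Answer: $- \frac{24709711}{124829} \approx -197.95$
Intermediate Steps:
$q{\left(X \right)} = -73 + X$
$\frac{34036}{q{\left(-99 \right)}} + \frac{V{\left(-105,-194 \right)}}{-2903} = \frac{34036}{-73 - 99} + \frac{188}{-2903} = \frac{34036}{-172} + 188 \left(- \frac{1}{2903}\right) = 34036 \left(- \frac{1}{172}\right) - \frac{188}{2903} = - \frac{8509}{43} - \frac{188}{2903} = - \frac{24709711}{124829}$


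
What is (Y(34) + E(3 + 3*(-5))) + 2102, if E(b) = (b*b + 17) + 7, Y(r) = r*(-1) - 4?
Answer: 2232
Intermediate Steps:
Y(r) = -4 - r (Y(r) = -r - 4 = -4 - r)
E(b) = 24 + b² (E(b) = (b² + 17) + 7 = (17 + b²) + 7 = 24 + b²)
(Y(34) + E(3 + 3*(-5))) + 2102 = ((-4 - 1*34) + (24 + (3 + 3*(-5))²)) + 2102 = ((-4 - 34) + (24 + (3 - 15)²)) + 2102 = (-38 + (24 + (-12)²)) + 2102 = (-38 + (24 + 144)) + 2102 = (-38 + 168) + 2102 = 130 + 2102 = 2232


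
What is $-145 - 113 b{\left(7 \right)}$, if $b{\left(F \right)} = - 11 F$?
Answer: $8556$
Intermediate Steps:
$-145 - 113 b{\left(7 \right)} = -145 - 113 \left(\left(-11\right) 7\right) = -145 - -8701 = -145 + 8701 = 8556$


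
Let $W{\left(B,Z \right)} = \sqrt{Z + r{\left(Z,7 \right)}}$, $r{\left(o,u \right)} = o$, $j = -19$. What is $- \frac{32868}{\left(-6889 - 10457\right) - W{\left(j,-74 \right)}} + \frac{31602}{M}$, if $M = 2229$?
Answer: $\frac{449139496385}{27944588869} - \frac{8217 i \sqrt{37}}{37610483} \approx 16.073 - 0.0013289 i$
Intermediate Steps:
$W{\left(B,Z \right)} = \sqrt{2} \sqrt{Z}$ ($W{\left(B,Z \right)} = \sqrt{Z + Z} = \sqrt{2 Z} = \sqrt{2} \sqrt{Z}$)
$- \frac{32868}{\left(-6889 - 10457\right) - W{\left(j,-74 \right)}} + \frac{31602}{M} = - \frac{32868}{\left(-6889 - 10457\right) - \sqrt{2} \sqrt{-74}} + \frac{31602}{2229} = - \frac{32868}{\left(-6889 - 10457\right) - \sqrt{2} i \sqrt{74}} + 31602 \cdot \frac{1}{2229} = - \frac{32868}{-17346 - 2 i \sqrt{37}} + \frac{10534}{743} = \frac{10534}{743} - \frac{32868}{-17346 - 2 i \sqrt{37}}$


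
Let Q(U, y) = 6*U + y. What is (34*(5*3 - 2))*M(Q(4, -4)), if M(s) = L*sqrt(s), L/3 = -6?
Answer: -15912*sqrt(5) ≈ -35580.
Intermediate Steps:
L = -18 (L = 3*(-6) = -18)
Q(U, y) = y + 6*U
M(s) = -18*sqrt(s)
(34*(5*3 - 2))*M(Q(4, -4)) = (34*(5*3 - 2))*(-18*sqrt(-4 + 6*4)) = (34*(15 - 2))*(-18*sqrt(-4 + 24)) = (34*13)*(-36*sqrt(5)) = 442*(-36*sqrt(5)) = -15912*sqrt(5)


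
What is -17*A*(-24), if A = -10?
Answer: -4080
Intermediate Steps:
-17*A*(-24) = -17*(-10)*(-24) = 170*(-24) = -4080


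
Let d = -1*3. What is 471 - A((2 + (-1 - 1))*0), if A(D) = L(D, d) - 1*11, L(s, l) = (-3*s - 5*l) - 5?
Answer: 472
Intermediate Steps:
d = -3
L(s, l) = -5 - 5*l - 3*s (L(s, l) = (-5*l - 3*s) - 5 = -5 - 5*l - 3*s)
A(D) = -1 - 3*D (A(D) = (-5 - 5*(-3) - 3*D) - 1*11 = (-5 + 15 - 3*D) - 11 = (10 - 3*D) - 11 = -1 - 3*D)
471 - A((2 + (-1 - 1))*0) = 471 - (-1 - 3*(2 + (-1 - 1))*0) = 471 - (-1 - 3*(2 - 2)*0) = 471 - (-1 - 0*0) = 471 - (-1 - 3*0) = 471 - (-1 + 0) = 471 - 1*(-1) = 471 + 1 = 472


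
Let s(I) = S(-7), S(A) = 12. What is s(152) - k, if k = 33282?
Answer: -33270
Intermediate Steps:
s(I) = 12
s(152) - k = 12 - 1*33282 = 12 - 33282 = -33270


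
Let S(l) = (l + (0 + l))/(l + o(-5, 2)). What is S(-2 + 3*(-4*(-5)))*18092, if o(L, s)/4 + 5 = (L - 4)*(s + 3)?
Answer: -1049336/71 ≈ -14779.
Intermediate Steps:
o(L, s) = -20 + 4*(-4 + L)*(3 + s) (o(L, s) = -20 + 4*((L - 4)*(s + 3)) = -20 + 4*((-4 + L)*(3 + s)) = -20 + 4*(-4 + L)*(3 + s))
S(l) = 2*l/(-200 + l) (S(l) = (l + (0 + l))/(l + (-68 - 16*2 + 12*(-5) + 4*(-5)*2)) = (l + l)/(l + (-68 - 32 - 60 - 40)) = (2*l)/(l - 200) = (2*l)/(-200 + l) = 2*l/(-200 + l))
S(-2 + 3*(-4*(-5)))*18092 = (2*(-2 + 3*(-4*(-5)))/(-200 + (-2 + 3*(-4*(-5)))))*18092 = (2*(-2 + 3*20)/(-200 + (-2 + 3*20)))*18092 = (2*(-2 + 60)/(-200 + (-2 + 60)))*18092 = (2*58/(-200 + 58))*18092 = (2*58/(-142))*18092 = (2*58*(-1/142))*18092 = -58/71*18092 = -1049336/71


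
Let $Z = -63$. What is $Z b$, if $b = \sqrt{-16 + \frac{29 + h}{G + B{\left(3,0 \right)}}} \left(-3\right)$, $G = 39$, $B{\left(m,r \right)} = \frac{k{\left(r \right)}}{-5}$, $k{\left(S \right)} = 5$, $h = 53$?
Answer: $\frac{189 i \sqrt{4997}}{19} \approx 703.17 i$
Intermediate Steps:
$B{\left(m,r \right)} = -1$ ($B{\left(m,r \right)} = \frac{5}{-5} = 5 \left(- \frac{1}{5}\right) = -1$)
$b = - \frac{3 i \sqrt{4997}}{19}$ ($b = \sqrt{-16 + \frac{29 + 53}{39 - 1}} \left(-3\right) = \sqrt{-16 + \frac{82}{38}} \left(-3\right) = \sqrt{-16 + 82 \cdot \frac{1}{38}} \left(-3\right) = \sqrt{-16 + \frac{41}{19}} \left(-3\right) = \sqrt{- \frac{263}{19}} \left(-3\right) = \frac{i \sqrt{4997}}{19} \left(-3\right) = - \frac{3 i \sqrt{4997}}{19} \approx - 11.161 i$)
$Z b = - 63 \left(- \frac{3 i \sqrt{4997}}{19}\right) = \frac{189 i \sqrt{4997}}{19}$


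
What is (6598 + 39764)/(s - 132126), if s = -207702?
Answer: -7727/56638 ≈ -0.13643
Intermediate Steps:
(6598 + 39764)/(s - 132126) = (6598 + 39764)/(-207702 - 132126) = 46362/(-339828) = 46362*(-1/339828) = -7727/56638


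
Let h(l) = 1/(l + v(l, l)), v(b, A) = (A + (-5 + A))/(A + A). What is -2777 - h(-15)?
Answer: -230485/83 ≈ -2776.9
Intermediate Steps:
v(b, A) = (-5 + 2*A)/(2*A) (v(b, A) = (-5 + 2*A)/((2*A)) = (-5 + 2*A)*(1/(2*A)) = (-5 + 2*A)/(2*A))
h(l) = 1/(l + (-5/2 + l)/l)
-2777 - h(-15) = -2777 - 2*(-15)/(-5 + 2*(-15) + 2*(-15)²) = -2777 - 2*(-15)/(-5 - 30 + 2*225) = -2777 - 2*(-15)/(-5 - 30 + 450) = -2777 - 2*(-15)/415 = -2777 - 1*(-6/83) = -2777 + 6/83 = -230485/83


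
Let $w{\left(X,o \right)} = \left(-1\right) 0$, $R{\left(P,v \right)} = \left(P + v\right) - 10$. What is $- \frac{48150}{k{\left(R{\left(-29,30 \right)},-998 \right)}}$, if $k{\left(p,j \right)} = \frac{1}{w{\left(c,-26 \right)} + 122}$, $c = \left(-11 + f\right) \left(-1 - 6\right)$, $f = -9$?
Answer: $-5874300$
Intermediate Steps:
$c = 140$ ($c = \left(-11 - 9\right) \left(-1 - 6\right) = \left(-20\right) \left(-7\right) = 140$)
$R{\left(P,v \right)} = -10 + P + v$
$w{\left(X,o \right)} = 0$
$k{\left(p,j \right)} = \frac{1}{122}$ ($k{\left(p,j \right)} = \frac{1}{0 + 122} = \frac{1}{122}$)
$- \frac{48150}{k{\left(R{\left(-29,30 \right)},-998 \right)}} = - 48150 \frac{1}{\frac{1}{122}} = \left(-48150\right) 122 = -5874300$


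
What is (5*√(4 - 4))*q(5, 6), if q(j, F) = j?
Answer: 0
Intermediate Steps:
(5*√(4 - 4))*q(5, 6) = (5*√(4 - 4))*5 = (5*√0)*5 = (5*0)*5 = 0*5 = 0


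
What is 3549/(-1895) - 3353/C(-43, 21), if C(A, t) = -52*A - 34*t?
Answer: -11755513/2884190 ≈ -4.0758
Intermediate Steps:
3549/(-1895) - 3353/C(-43, 21) = 3549/(-1895) - 3353/(-52*(-43) - 34*21) = 3549*(-1/1895) - 3353/(2236 - 714) = -3549/1895 - 3353/1522 = -11755513/2884190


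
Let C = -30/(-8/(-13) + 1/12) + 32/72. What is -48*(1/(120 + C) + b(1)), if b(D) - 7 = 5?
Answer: -10960956/19009 ≈ -576.62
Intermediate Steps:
b(D) = 12 (b(D) = 7 + 5 = 12)
C = -41684/981 (C = -30/(-8*(-1/13) + 1*(1/12)) + 32*(1/72) = -30/(8/13 + 1/12) + 4/9 = -30/109/156 + 4/9 = -30*156/109 + 4/9 = -4680/109 + 4/9 = -41684/981 ≈ -42.491)
-48*(1/(120 + C) + b(1)) = -48*(1/(120 - 41684/981) + 12) = -48*(1/(76036/981) + 12) = -48*(981/76036 + 12) = -48*913413/76036 = -10960956/19009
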